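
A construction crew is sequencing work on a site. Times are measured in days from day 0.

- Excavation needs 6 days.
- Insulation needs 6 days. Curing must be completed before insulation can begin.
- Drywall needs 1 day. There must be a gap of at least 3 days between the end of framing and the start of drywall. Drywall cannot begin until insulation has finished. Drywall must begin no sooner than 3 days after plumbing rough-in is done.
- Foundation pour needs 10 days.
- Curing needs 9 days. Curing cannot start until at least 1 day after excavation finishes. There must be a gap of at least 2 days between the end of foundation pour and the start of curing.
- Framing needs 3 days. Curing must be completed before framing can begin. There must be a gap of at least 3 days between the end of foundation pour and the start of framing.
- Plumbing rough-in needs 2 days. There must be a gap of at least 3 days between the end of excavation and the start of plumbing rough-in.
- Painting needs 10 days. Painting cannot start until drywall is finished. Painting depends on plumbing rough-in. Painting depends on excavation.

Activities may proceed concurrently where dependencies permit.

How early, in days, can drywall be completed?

Nothing blocks foundation pour, so it runs from day 0 to day 10.
Excavation has no prerequisites, so it starts at day 0 and finishes at day 6.
Plumbing rough-in waits on excavation (finishes day 6, plus 3-day gap → day 9), so it starts at day 9 and finishes at 9 + 2 = day 11.
Curing needs all of excavation (finishes day 6, plus 1-day gap → day 7); foundation pour (finishes day 10, plus 2-day gap → day 12). That puts its earliest start at day 12; it finishes at 12 + 9 = day 21.
After curing (finishes day 21), insulation can start at day 21 and finishes at day 27.
For framing: curing (finishes day 21); foundation pour (finishes day 10, plus 3-day gap → day 13). Taking the maximum gives a start of day 21, and it finishes at 21 + 3 = day 24.
For drywall: framing (finishes day 24, plus 3-day gap → day 27); insulation (finishes day 27); plumbing rough-in (finishes day 11, plus 3-day gap → day 14). Taking the maximum gives a start of day 27, and it finishes at 27 + 1 = day 28.

28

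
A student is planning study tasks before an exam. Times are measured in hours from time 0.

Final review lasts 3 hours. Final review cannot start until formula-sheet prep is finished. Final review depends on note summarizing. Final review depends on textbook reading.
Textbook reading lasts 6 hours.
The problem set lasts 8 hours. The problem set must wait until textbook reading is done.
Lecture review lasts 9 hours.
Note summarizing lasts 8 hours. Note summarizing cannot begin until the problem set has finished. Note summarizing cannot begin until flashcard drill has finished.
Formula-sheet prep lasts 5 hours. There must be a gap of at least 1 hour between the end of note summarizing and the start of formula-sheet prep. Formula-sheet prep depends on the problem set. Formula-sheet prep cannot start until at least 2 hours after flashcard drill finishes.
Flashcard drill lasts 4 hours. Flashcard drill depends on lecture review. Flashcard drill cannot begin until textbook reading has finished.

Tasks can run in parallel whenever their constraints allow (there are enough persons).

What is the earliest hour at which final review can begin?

Lecture review has no prerequisites, so it starts at hour 0 and finishes at hour 9.
Textbook reading can start immediately at hour 0; it finishes at hour 6.
Flashcard drill cannot start until lecture review (finishes hour 9); textbook reading (finishes hour 6). The controlling bound is hour 9, so flashcard drill finishes at 9 + 4 = hour 13.
After textbook reading (finishes hour 6), the problem set can start at hour 6 and finishes at hour 14.
Note summarizing has to wait for the problem set (finishes hour 14); flashcard drill (finishes hour 13). The latest of these is hour 14, so note summarizing runs hour 14 to 14 + 8 = hour 22.
For formula-sheet prep: note summarizing (finishes hour 22, plus 1-hour gap → hour 23); the problem set (finishes hour 14); flashcard drill (finishes hour 13, plus 2-hour gap → hour 15). Taking the maximum gives a start of hour 23, and it finishes at 23 + 5 = hour 28.
Final review waits on formula-sheet prep (finishes hour 28); note summarizing (finishes hour 22); textbook reading (finishes hour 6). The latest of these is hour 28, which is the earliest final review can start.

28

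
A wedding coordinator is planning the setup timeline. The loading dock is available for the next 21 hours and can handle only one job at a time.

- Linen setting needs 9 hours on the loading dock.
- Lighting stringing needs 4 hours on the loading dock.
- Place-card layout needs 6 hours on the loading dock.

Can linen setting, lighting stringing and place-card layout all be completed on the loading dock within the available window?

Yes

Running back to back, the jobs need 9 + 4 + 6 = 19 hours on the loading dock.
Since 19 ≤ 21, they fit within the window.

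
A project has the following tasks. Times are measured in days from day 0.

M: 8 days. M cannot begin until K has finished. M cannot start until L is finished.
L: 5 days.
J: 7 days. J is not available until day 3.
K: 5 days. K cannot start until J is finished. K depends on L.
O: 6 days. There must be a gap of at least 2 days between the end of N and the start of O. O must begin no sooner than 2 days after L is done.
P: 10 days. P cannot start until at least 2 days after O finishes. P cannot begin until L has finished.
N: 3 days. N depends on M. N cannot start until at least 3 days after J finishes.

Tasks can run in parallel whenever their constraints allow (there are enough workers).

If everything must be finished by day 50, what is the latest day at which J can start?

Nothing follows P; the deadline of day 50 is its only limit. It must start by 50 − 10 = day 40.
O has to be done before P (must start by day 40, minus 2-day gap → day 38). That means finishing by day 38, i.e. starting by 38 − 6 = day 32.
N must finish before O (must start by day 32, minus 2-day gap → day 30). With a 3-day duration, N must start by 30 − 3 = day 27.
M feeds into N (must start by day 27); so M must finish by day 27 and therefore start by day 19.
Since M (must start by day 19) depends on it, K must finish by day 19. Backing off its 5-day duration gives a latest start of day 14.
J must finish in time for K (must start by day 14); N (must start by day 27, minus 3-day gap → day 24). The tightest is day 14, so J must start by 14 − 7 = day 7.

7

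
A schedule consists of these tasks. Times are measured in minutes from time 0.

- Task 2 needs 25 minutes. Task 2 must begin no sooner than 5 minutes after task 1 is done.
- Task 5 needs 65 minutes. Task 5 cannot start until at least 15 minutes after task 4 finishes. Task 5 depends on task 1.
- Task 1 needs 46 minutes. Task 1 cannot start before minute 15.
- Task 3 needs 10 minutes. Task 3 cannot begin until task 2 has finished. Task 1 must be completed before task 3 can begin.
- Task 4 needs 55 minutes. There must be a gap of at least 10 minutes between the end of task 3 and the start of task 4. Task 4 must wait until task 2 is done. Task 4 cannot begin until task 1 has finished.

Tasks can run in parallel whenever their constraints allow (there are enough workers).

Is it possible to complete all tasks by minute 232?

Task 1 waits on its own release at minute 15, so it starts at minute 15 and finishes at 15 + 46 = minute 61.
After task 1 (finishes minute 61, plus 5-minute gap → minute 66), task 2 can start at minute 66 and finishes at minute 91.
Task 3 cannot start until task 2 (finishes minute 91); task 1 (finishes minute 61). The controlling bound is minute 91, so task 3 finishes at 91 + 10 = minute 101.
Task 4 cannot start until task 3 (finishes minute 101, plus 10-minute gap → minute 111); task 2 (finishes minute 91); task 1 (finishes minute 61). The controlling bound is minute 111, so task 4 finishes at 111 + 55 = minute 166.
Task 5 needs all of task 4 (finishes minute 166, plus 15-minute gap → minute 181); task 1 (finishes minute 61). That puts its earliest start at minute 181; it finishes at 181 + 65 = minute 246.
The earliest everything can be done is minute 246, which is after the deadline of 232, so it is not possible.

No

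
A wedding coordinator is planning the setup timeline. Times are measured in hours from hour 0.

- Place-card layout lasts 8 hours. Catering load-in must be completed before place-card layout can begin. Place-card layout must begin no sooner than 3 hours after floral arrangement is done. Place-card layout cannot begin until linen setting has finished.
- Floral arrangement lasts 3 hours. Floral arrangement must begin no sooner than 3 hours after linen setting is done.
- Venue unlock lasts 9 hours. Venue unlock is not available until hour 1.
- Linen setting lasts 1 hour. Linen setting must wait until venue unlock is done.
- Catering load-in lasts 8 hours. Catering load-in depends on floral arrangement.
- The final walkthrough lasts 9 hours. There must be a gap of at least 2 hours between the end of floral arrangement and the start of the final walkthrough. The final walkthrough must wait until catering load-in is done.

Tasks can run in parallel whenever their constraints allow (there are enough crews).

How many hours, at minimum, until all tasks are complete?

After its own release at hour 1, venue unlock can start at hour 1 and finishes at hour 10.
Linen setting cannot begin until venue unlock (finishes hour 10). It runs from hour 10 to 10 + 1 = hour 11.
Floral arrangement waits on linen setting (finishes hour 11, plus 3-hour gap → hour 14), so it starts at hour 14 and finishes at 14 + 3 = hour 17.
After floral arrangement (finishes hour 17), catering load-in can start at hour 17 and finishes at hour 25.
The final walkthrough cannot start until floral arrangement (finishes hour 17, plus 2-hour gap → hour 19); catering load-in (finishes hour 25). The controlling bound is hour 25, so the final walkthrough finishes at 25 + 9 = hour 34.
Place-card layout has to wait for catering load-in (finishes hour 25); floral arrangement (finishes hour 17, plus 3-hour gap → hour 20); linen setting (finishes hour 11). The latest of these is hour 25, so place-card layout runs hour 25 to 25 + 8 = hour 33.
All tasks are finished once the last one completes. Finish times: Venue unlock at 10, Linen setting at 11, Floral arrangement at 17, Catering load-in at 25, Place-card layout at 33, The final walkthrough at 34. The latest is hour 34.

34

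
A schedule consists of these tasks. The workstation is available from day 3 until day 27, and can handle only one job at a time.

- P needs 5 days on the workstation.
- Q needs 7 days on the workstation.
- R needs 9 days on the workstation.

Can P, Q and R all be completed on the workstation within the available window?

Yes

The workstation window is 27 − 3 = 24 days.
Running back to back, the jobs need 5 + 7 + 9 = 21 days on the workstation.
Since 21 ≤ 24, they fit within the window.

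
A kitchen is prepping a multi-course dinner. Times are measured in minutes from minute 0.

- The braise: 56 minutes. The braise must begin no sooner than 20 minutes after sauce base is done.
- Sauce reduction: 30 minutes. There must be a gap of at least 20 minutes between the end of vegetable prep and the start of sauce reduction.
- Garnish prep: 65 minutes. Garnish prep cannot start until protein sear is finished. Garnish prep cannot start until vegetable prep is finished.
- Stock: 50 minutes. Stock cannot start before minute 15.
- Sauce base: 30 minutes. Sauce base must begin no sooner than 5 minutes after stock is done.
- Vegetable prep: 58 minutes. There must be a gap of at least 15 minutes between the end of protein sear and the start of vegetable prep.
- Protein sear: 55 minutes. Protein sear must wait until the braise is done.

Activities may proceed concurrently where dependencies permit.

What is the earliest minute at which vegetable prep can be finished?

Stock waits on its own release at minute 15, so it starts at minute 15 and finishes at 15 + 50 = minute 65.
After stock (finishes minute 65, plus 5-minute gap → minute 70), sauce base can start at minute 70 and finishes at minute 100.
The braise waits on sauce base (finishes minute 100, plus 20-minute gap → minute 120), so it starts at minute 120 and finishes at 120 + 56 = minute 176.
Protein sear waits on the braise (finishes minute 176), so it starts at minute 176 and finishes at 176 + 55 = minute 231.
Vegetable prep waits on protein sear (finishes minute 231, plus 15-minute gap → minute 246), so it starts at minute 246 and finishes at 246 + 58 = minute 304.

304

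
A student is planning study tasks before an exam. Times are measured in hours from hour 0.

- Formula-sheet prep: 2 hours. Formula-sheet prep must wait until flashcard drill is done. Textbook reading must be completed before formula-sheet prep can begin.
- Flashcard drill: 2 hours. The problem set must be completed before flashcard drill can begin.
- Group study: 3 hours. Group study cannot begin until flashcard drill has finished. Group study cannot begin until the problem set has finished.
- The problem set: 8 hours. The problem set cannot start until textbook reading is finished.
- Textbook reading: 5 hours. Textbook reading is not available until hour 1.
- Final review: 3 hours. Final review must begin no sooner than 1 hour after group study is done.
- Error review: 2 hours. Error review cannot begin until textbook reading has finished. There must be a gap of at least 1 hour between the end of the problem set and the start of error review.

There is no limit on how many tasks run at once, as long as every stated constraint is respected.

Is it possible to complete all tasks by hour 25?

After its own release at hour 1, textbook reading can start at hour 1 and finishes at hour 6.
After textbook reading (finishes hour 6), the problem set can start at hour 6 and finishes at hour 14.
Error review cannot start until textbook reading (finishes hour 6); the problem set (finishes hour 14, plus 1-hour gap → hour 15). The controlling bound is hour 15, so error review finishes at 15 + 2 = hour 17.
Flashcard drill cannot begin until the problem set (finishes hour 14). It runs from hour 14 to 14 + 2 = hour 16.
Formula-sheet prep cannot start until flashcard drill (finishes hour 16); textbook reading (finishes hour 6). The controlling bound is hour 16, so formula-sheet prep finishes at 16 + 2 = hour 18.
For group study: flashcard drill (finishes hour 16); the problem set (finishes hour 14). Taking the maximum gives a start of hour 16, and it finishes at 16 + 3 = hour 19.
Final review waits on group study (finishes hour 19, plus 1-hour gap → hour 20), so it starts at hour 20 and finishes at 20 + 3 = hour 23.
Every task is finished by hour 23, which is no later than the deadline of 25, so the schedule is feasible.

Yes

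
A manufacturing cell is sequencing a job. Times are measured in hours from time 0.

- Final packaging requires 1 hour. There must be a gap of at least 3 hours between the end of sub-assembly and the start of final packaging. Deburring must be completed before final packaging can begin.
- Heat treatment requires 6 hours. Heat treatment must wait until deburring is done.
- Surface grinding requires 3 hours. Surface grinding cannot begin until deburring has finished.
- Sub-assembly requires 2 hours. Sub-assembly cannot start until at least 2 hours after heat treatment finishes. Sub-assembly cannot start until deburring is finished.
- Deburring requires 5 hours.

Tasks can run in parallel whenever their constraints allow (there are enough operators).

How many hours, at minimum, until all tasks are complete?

19

Deburring can start immediately at hour 0; it finishes at hour 5.
After deburring (finishes hour 5), surface grinding can start at hour 5 and finishes at hour 8.
Heat treatment waits on deburring (finishes hour 5), so it starts at hour 5 and finishes at 5 + 6 = hour 11.
Sub-assembly needs all of heat treatment (finishes hour 11, plus 2-hour gap → hour 13); deburring (finishes hour 5). That puts its earliest start at hour 13; it finishes at 13 + 2 = hour 15.
Final packaging needs all of sub-assembly (finishes hour 15, plus 3-hour gap → hour 18); deburring (finishes hour 5). That puts its earliest start at hour 18; it finishes at 18 + 1 = hour 19.
All tasks are finished once the last one completes. Finish times: Deburring at 5, Heat treatment at 11, Surface grinding at 8, Sub-assembly at 15, Final packaging at 19. The latest is hour 19.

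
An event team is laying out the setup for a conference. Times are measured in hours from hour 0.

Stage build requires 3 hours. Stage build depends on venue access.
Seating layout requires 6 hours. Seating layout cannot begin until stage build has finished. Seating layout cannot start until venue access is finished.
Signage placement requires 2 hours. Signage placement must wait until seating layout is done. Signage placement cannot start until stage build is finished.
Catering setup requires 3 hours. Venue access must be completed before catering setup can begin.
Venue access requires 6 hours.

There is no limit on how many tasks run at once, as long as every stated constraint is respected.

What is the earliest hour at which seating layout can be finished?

Venue access has no prerequisites, so it starts at hour 0 and finishes at hour 6.
Stage build cannot begin until venue access (finishes hour 6). It runs from hour 6 to 6 + 3 = hour 9.
Seating layout has to wait for stage build (finishes hour 9); venue access (finishes hour 6). The latest of these is hour 9, so seating layout runs hour 9 to 9 + 6 = hour 15.

15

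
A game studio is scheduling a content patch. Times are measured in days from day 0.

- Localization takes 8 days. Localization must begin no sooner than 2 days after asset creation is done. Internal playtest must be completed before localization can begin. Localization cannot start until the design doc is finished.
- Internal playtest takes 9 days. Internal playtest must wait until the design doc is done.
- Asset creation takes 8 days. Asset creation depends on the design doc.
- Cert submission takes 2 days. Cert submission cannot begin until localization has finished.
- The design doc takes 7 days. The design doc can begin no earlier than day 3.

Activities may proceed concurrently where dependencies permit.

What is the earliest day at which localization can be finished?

After its own release at day 3, the design doc can start at day 3 and finishes at day 10.
Internal playtest cannot begin until the design doc (finishes day 10). It runs from day 10 to 10 + 9 = day 19.
After the design doc (finishes day 10), asset creation can start at day 10 and finishes at day 18.
For localization: asset creation (finishes day 18, plus 2-day gap → day 20); internal playtest (finishes day 19); the design doc (finishes day 10). Taking the maximum gives a start of day 20, and it finishes at 20 + 8 = day 28.

28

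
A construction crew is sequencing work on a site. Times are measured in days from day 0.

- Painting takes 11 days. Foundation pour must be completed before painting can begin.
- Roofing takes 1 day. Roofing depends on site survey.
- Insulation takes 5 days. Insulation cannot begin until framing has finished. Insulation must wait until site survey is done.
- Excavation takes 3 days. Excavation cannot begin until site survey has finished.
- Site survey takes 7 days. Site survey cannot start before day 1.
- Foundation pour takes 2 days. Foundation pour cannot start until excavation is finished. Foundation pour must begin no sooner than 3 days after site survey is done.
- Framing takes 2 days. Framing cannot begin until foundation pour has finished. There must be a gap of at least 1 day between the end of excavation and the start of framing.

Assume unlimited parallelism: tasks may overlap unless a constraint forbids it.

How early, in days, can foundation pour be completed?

Site survey cannot begin until its own release at day 1. It runs from day 1 to 1 + 7 = day 8.
Excavation waits on site survey (finishes day 8), so it starts at day 8 and finishes at 8 + 3 = day 11.
Foundation pour needs all of excavation (finishes day 11); site survey (finishes day 8, plus 3-day gap → day 11). That puts its earliest start at day 11; it finishes at 11 + 2 = day 13.

13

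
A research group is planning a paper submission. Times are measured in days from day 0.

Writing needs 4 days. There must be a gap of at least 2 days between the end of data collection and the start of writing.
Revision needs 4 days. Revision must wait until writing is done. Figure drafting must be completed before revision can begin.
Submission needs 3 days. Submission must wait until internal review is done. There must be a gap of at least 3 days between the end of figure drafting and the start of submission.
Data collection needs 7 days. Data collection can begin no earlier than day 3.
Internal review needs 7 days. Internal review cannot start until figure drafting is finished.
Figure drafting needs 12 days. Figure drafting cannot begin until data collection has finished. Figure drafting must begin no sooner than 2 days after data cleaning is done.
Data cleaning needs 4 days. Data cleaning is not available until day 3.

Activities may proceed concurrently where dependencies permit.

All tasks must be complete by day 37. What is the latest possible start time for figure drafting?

15

Nothing follows submission; the deadline of day 37 is its only limit. It must start by 37 − 3 = day 34.
Internal review feeds into submission (must start by day 34); so internal review must finish by day 34 and therefore start by day 27.
Revision must finish by day 37; it takes 4 days, so it must start by 37 − 4 = day 33.
Figure drafting feeds internal review (must start by day 27); revision (must start by day 33); submission (must start by day 34, minus 3-day gap → day 31). Taking the minimum, figure drafting must finish by day 27 and start by 27 − 12 = day 15.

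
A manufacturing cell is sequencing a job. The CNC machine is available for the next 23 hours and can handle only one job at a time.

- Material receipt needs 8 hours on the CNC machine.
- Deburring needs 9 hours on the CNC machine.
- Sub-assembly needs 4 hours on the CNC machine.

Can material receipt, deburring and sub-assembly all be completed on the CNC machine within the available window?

Yes

Running back to back, the jobs need 8 + 9 + 4 = 21 hours on the CNC machine.
Since 21 ≤ 23, they fit within the window.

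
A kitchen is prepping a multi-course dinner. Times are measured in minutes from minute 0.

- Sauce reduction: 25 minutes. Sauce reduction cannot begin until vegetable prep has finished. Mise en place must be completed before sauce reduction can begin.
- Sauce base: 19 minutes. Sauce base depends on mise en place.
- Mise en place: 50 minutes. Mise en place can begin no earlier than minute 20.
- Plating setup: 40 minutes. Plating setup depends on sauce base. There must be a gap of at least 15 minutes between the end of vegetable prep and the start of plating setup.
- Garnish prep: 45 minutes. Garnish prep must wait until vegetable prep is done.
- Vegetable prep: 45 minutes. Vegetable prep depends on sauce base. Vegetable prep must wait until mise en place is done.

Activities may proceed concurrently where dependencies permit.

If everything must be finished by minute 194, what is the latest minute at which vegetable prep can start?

94

Nothing follows sauce reduction; the deadline of minute 194 is its only limit. It must start by 194 − 25 = minute 169.
Nothing follows plating setup; the deadline of minute 194 is its only limit. It must start by 194 − 40 = minute 154.
Garnish prep has no dependents, so it just needs to finish by minute 194. Starting by 194 − 45 = minute 149 achieves that.
Vegetable prep must finish in time for sauce reduction (must start by minute 169); plating setup (must start by minute 154, minus 15-minute gap → minute 139); garnish prep (must start by minute 149). The tightest is minute 139, so vegetable prep must start by 139 − 45 = minute 94.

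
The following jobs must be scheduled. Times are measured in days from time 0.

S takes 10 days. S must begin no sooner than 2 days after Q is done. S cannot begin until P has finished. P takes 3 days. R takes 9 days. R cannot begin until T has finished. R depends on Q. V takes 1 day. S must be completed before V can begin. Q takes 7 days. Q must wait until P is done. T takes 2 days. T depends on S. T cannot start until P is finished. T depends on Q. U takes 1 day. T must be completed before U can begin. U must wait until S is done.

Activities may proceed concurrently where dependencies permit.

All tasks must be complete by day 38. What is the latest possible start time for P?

R must finish by day 38; it takes 9 days, so it must start by 38 − 9 = day 29.
U must finish by day 38; it takes 1 day, so it must start by 38 − 1 = day 37.
T has several dependents: R (must start by day 29); U (must start by day 37). The earliest of those limits is day 29, so T must start by 29 − 2 = day 27.
V must finish by day 38; it takes 1 day, so it must start by 38 − 1 = day 37.
S has several dependents: T (must start by day 27); U (must start by day 37); V (must start by day 37). The earliest of those limits is day 27, so S must start by 27 − 10 = day 17.
Q has several dependents: R (must start by day 29); S (must start by day 17, minus 2-day gap → day 15); T (must start by day 27). The earliest of those limits is day 15, so Q must start by 15 − 7 = day 8.
P has several dependents: Q (must start by day 8); S (must start by day 17); T (must start by day 27). The earliest of those limits is day 8, so P must start by 8 − 3 = day 5.

5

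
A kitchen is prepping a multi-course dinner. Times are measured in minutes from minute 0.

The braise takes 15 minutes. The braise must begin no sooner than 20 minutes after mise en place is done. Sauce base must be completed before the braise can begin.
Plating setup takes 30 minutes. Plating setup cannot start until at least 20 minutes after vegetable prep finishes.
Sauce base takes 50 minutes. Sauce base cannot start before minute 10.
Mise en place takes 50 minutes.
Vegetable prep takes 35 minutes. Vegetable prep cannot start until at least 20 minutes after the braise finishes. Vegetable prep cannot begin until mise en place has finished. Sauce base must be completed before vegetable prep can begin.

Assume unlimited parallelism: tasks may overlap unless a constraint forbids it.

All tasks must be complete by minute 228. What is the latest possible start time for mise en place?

Plating setup has no dependents, so it just needs to finish by minute 228. Starting by 228 − 30 = minute 198 achieves that.
Since plating setup (must start by minute 198, minus 20-minute gap → minute 178) depends on it, vegetable prep must finish by minute 178. Backing off its 35-minute duration gives a latest start of minute 143.
The braise has to be done before vegetable prep (must start by minute 143, minus 20-minute gap → minute 123). That means finishing by minute 123, i.e. starting by 123 − 15 = minute 108.
Mise en place has several dependents: the braise (must start by minute 108, minus 20-minute gap → minute 88); vegetable prep (must start by minute 143). The earliest of those limits is minute 88, so mise en place must start by 88 − 50 = minute 38.

38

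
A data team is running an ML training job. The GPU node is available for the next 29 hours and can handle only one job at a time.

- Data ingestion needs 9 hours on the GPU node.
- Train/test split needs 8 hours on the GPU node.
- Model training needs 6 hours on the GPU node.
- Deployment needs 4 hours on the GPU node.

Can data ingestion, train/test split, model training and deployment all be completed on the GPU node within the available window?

Yes

Running back to back, the jobs need 9 + 8 + 6 + 4 = 27 hours on the GPU node.
Since 27 ≤ 29, they fit within the window.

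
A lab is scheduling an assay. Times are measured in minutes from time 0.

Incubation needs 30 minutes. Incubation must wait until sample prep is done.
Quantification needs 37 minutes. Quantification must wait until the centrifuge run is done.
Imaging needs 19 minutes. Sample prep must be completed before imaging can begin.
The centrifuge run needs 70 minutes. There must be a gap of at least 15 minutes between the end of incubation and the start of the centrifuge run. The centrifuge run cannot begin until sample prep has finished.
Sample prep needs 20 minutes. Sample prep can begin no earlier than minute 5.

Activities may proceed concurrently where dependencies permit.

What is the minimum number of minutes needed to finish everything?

After its own release at minute 5, sample prep can start at minute 5 and finishes at minute 25.
Imaging cannot begin until sample prep (finishes minute 25). It runs from minute 25 to 25 + 19 = minute 44.
Incubation cannot begin until sample prep (finishes minute 25). It runs from minute 25 to 25 + 30 = minute 55.
The centrifuge run has to wait for incubation (finishes minute 55, plus 15-minute gap → minute 70); sample prep (finishes minute 25). The latest of these is minute 70, so the centrifuge run runs minute 70 to 70 + 70 = minute 140.
Quantification cannot begin until the centrifuge run (finishes minute 140). It runs from minute 140 to 140 + 37 = minute 177.
All tasks are finished once the last one completes. Finish times: Sample prep at 25, Incubation at 55, The centrifuge run at 140, Imaging at 44, Quantification at 177. The latest is minute 177.

177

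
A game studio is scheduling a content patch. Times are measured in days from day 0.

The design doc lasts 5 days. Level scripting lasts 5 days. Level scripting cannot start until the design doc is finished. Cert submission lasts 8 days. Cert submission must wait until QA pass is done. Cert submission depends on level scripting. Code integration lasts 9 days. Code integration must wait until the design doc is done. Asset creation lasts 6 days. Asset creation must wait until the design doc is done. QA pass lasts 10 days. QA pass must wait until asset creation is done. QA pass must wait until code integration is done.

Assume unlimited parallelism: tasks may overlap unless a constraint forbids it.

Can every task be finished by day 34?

Yes

Nothing blocks the design doc, so it runs from day 0 to day 5.
After the design doc (finishes day 5), code integration can start at day 5 and finishes at day 14.
Level scripting waits on the design doc (finishes day 5), so it starts at day 5 and finishes at 5 + 5 = day 10.
After the design doc (finishes day 5), asset creation can start at day 5 and finishes at day 11.
QA pass has to wait for asset creation (finishes day 11); code integration (finishes day 14). The latest of these is day 14, so QA pass runs day 14 to 14 + 10 = day 24.
Cert submission has to wait for QA pass (finishes day 24); level scripting (finishes day 10). The latest of these is day 24, so cert submission runs day 24 to 24 + 8 = day 32.
Every task is finished by day 32, which is no later than the deadline of 34, so the schedule is feasible.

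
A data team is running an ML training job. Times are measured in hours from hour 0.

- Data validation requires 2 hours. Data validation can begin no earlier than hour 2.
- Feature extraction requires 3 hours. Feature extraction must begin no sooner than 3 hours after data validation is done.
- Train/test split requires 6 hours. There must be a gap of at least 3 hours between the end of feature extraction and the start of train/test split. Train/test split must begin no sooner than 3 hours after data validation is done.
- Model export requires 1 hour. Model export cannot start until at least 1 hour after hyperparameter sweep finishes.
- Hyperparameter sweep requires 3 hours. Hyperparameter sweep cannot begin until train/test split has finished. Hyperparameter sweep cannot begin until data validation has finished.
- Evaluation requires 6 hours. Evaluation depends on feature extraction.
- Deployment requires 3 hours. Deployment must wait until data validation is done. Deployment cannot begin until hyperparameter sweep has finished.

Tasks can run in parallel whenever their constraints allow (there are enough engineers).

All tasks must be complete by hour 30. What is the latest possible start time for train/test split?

18

Model export must finish by hour 30; it takes 1 hour, so it must start by 30 − 1 = hour 29.
To finish by hour 30, deployment (duration 3) must start no later than hour 27.
Hyperparameter sweep must finish in time for model export (must start by hour 29, minus 1-hour gap → hour 28); deployment (must start by hour 27). The tightest is hour 27, so hyperparameter sweep must start by 27 − 3 = hour 24.
Train/test split must finish before hyperparameter sweep (must start by hour 24). With a 6-hour duration, train/test split must start by 24 − 6 = hour 18.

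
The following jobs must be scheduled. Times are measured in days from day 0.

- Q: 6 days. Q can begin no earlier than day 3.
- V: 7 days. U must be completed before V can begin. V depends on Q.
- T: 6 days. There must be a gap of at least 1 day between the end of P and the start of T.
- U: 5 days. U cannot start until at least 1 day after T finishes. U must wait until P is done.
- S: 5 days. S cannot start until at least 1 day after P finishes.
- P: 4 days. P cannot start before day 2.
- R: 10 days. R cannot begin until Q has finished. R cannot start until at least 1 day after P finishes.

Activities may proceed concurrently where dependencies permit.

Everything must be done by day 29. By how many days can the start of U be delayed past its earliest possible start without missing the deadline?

P cannot begin until its own release at day 2. It runs from day 2 to 2 + 4 = day 6.
After P (finishes day 6, plus 1-day gap → day 7), T can start at day 7 and finishes at day 13.
U has to wait for T (finishes day 13, plus 1-day gap → day 14); P (finishes day 6). The latest of these is day 14, so U runs day 14 to 14 + 5 = day 19.

Working backward from the deadline:
To finish by day 29, V (duration 7) must start no later than day 22.
U must finish before V (must start by day 22). With a 5-day duration, U must start by 22 − 5 = day 17.
So U can start as early as day 14 and as late as day 17, giving 17 − 14 = 3 days of slack.

3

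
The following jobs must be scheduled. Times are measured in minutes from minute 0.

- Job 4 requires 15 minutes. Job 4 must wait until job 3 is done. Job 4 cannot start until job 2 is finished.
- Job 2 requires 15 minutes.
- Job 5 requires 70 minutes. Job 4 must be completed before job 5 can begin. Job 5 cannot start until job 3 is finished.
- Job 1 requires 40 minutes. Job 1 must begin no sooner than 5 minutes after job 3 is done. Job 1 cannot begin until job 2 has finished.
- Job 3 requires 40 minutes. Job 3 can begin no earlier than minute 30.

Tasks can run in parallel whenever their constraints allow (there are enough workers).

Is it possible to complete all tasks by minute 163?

Yes

Job 3 waits on its own release at minute 30, so it starts at minute 30 and finishes at 30 + 40 = minute 70.
Nothing blocks job 2, so it runs from minute 0 to minute 15.
Job 4 needs all of job 3 (finishes minute 70); job 2 (finishes minute 15). That puts its earliest start at minute 70; it finishes at 70 + 15 = minute 85.
Job 5 cannot start until job 4 (finishes minute 85); job 3 (finishes minute 70). The controlling bound is minute 85, so job 5 finishes at 85 + 70 = minute 155.
Job 1 needs all of job 3 (finishes minute 70, plus 5-minute gap → minute 75); job 2 (finishes minute 15). That puts its earliest start at minute 75; it finishes at 75 + 40 = minute 115.
Every task is finished by minute 155, which is no later than the deadline of 163, so the schedule is feasible.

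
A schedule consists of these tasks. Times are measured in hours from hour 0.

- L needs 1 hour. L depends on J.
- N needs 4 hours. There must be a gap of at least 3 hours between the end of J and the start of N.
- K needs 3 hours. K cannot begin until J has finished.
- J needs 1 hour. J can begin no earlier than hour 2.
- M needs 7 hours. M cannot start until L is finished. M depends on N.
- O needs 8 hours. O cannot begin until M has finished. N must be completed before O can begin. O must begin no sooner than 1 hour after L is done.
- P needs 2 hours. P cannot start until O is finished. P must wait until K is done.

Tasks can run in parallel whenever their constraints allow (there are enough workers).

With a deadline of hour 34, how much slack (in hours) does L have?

After its own release at hour 2, J can start at hour 2 and finishes at hour 3.
L waits on J (finishes hour 3), so it starts at hour 3 and finishes at 3 + 1 = hour 4.

Working backward from the deadline:
To finish by hour 34, P (duration 2) must start no later than hour 32.
O must finish before P (must start by hour 32). With an 8-hour duration, O must start by 32 − 8 = hour 24.
Since O (must start by hour 24) depends on it, M must finish by hour 24. Backing off its 7-hour duration gives a latest start of hour 17.
L must finish in time for M (must start by hour 17); O (must start by hour 24, minus 1-hour gap → hour 23). The tightest is hour 17, so L must start by 17 − 1 = hour 16.
So L can start as early as hour 3 and as late as hour 16, giving 16 − 3 = 13 hours of slack.

13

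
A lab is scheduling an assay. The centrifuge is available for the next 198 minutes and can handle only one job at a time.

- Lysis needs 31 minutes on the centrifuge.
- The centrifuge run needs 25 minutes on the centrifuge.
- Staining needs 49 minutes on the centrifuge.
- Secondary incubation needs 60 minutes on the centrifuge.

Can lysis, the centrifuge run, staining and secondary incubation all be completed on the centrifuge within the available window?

Running back to back, the jobs need 31 + 25 + 49 + 60 = 165 minutes on the centrifuge.
Since 165 ≤ 198, they fit within the window.

Yes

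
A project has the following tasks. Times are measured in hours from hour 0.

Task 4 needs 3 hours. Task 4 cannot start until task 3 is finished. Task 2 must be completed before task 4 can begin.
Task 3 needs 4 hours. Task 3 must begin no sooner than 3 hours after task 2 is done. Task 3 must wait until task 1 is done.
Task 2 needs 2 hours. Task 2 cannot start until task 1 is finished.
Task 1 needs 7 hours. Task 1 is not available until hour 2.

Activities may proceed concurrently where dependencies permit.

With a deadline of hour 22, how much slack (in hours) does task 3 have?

After its own release at hour 2, task 1 can start at hour 2 and finishes at hour 9.
Task 2 cannot begin until task 1 (finishes hour 9). It runs from hour 9 to 9 + 2 = hour 11.
Task 3 cannot start until task 2 (finishes hour 11, plus 3-hour gap → hour 14); task 1 (finishes hour 9). The controlling bound is hour 14, so task 3 finishes at 14 + 4 = hour 18.

Working backward from the deadline:
To finish by hour 22, task 4 (duration 3) must start no later than hour 19.
Task 3 feeds into task 4 (must start by hour 19); so task 3 must finish by hour 19 and therefore start by hour 15.
So task 3 can start as early as hour 14 and as late as hour 15, giving 15 − 14 = 1 hour of slack.

1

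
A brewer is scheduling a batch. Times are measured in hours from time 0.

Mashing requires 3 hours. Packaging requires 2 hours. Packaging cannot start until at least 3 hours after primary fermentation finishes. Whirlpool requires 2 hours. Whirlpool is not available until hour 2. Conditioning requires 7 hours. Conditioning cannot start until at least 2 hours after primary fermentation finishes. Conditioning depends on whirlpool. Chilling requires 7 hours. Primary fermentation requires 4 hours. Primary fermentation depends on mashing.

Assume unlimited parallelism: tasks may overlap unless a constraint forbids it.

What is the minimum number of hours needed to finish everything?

Nothing blocks chilling, so it runs from hour 0 to hour 7.
Whirlpool cannot begin until its own release at hour 2. It runs from hour 2 to 2 + 2 = hour 4.
Mashing has no prerequisites, so it starts at hour 0 and finishes at hour 3.
After mashing (finishes hour 3), primary fermentation can start at hour 3 and finishes at hour 7.
Packaging cannot begin until primary fermentation (finishes hour 7, plus 3-hour gap → hour 10). It runs from hour 10 to 10 + 2 = hour 12.
Conditioning cannot start until primary fermentation (finishes hour 7, plus 2-hour gap → hour 9); whirlpool (finishes hour 4). The controlling bound is hour 9, so conditioning finishes at 9 + 7 = hour 16.
All tasks are finished once the last one completes. Finish times: Mashing at 3, Whirlpool at 4, Chilling at 7, Primary fermentation at 7, Conditioning at 16, Packaging at 12. The latest is hour 16.

16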